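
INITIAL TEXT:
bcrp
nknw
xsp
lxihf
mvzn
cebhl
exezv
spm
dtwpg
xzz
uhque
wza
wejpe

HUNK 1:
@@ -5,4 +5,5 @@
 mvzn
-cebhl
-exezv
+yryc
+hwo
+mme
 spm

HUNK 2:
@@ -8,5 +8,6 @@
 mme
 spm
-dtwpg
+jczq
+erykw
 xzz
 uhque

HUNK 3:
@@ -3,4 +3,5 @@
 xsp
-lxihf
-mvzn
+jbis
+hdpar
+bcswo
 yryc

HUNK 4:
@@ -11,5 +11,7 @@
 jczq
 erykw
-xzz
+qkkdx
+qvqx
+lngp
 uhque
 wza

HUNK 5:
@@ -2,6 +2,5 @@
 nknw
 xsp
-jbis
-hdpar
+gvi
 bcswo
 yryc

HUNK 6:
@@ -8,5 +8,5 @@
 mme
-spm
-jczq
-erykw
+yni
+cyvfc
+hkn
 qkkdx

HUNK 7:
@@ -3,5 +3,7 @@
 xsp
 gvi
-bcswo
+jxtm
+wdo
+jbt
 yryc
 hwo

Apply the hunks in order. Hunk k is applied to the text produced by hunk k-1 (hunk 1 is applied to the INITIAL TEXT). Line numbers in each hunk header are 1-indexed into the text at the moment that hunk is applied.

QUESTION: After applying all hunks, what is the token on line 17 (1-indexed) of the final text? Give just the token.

Answer: uhque

Derivation:
Hunk 1: at line 5 remove [cebhl,exezv] add [yryc,hwo,mme] -> 14 lines: bcrp nknw xsp lxihf mvzn yryc hwo mme spm dtwpg xzz uhque wza wejpe
Hunk 2: at line 8 remove [dtwpg] add [jczq,erykw] -> 15 lines: bcrp nknw xsp lxihf mvzn yryc hwo mme spm jczq erykw xzz uhque wza wejpe
Hunk 3: at line 3 remove [lxihf,mvzn] add [jbis,hdpar,bcswo] -> 16 lines: bcrp nknw xsp jbis hdpar bcswo yryc hwo mme spm jczq erykw xzz uhque wza wejpe
Hunk 4: at line 11 remove [xzz] add [qkkdx,qvqx,lngp] -> 18 lines: bcrp nknw xsp jbis hdpar bcswo yryc hwo mme spm jczq erykw qkkdx qvqx lngp uhque wza wejpe
Hunk 5: at line 2 remove [jbis,hdpar] add [gvi] -> 17 lines: bcrp nknw xsp gvi bcswo yryc hwo mme spm jczq erykw qkkdx qvqx lngp uhque wza wejpe
Hunk 6: at line 8 remove [spm,jczq,erykw] add [yni,cyvfc,hkn] -> 17 lines: bcrp nknw xsp gvi bcswo yryc hwo mme yni cyvfc hkn qkkdx qvqx lngp uhque wza wejpe
Hunk 7: at line 3 remove [bcswo] add [jxtm,wdo,jbt] -> 19 lines: bcrp nknw xsp gvi jxtm wdo jbt yryc hwo mme yni cyvfc hkn qkkdx qvqx lngp uhque wza wejpe
Final line 17: uhque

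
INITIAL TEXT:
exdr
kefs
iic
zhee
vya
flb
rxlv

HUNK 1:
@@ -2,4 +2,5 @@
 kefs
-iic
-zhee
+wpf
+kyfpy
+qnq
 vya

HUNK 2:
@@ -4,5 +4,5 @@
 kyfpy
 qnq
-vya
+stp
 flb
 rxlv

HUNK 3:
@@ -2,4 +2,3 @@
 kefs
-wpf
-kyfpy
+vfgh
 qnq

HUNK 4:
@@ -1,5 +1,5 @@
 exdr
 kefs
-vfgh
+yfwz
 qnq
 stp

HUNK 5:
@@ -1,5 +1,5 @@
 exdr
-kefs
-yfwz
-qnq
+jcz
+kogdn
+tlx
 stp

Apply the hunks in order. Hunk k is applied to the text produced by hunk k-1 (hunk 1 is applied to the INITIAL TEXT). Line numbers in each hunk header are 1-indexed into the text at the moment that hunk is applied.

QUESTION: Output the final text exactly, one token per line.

Hunk 1: at line 2 remove [iic,zhee] add [wpf,kyfpy,qnq] -> 8 lines: exdr kefs wpf kyfpy qnq vya flb rxlv
Hunk 2: at line 4 remove [vya] add [stp] -> 8 lines: exdr kefs wpf kyfpy qnq stp flb rxlv
Hunk 3: at line 2 remove [wpf,kyfpy] add [vfgh] -> 7 lines: exdr kefs vfgh qnq stp flb rxlv
Hunk 4: at line 1 remove [vfgh] add [yfwz] -> 7 lines: exdr kefs yfwz qnq stp flb rxlv
Hunk 5: at line 1 remove [kefs,yfwz,qnq] add [jcz,kogdn,tlx] -> 7 lines: exdr jcz kogdn tlx stp flb rxlv

Answer: exdr
jcz
kogdn
tlx
stp
flb
rxlv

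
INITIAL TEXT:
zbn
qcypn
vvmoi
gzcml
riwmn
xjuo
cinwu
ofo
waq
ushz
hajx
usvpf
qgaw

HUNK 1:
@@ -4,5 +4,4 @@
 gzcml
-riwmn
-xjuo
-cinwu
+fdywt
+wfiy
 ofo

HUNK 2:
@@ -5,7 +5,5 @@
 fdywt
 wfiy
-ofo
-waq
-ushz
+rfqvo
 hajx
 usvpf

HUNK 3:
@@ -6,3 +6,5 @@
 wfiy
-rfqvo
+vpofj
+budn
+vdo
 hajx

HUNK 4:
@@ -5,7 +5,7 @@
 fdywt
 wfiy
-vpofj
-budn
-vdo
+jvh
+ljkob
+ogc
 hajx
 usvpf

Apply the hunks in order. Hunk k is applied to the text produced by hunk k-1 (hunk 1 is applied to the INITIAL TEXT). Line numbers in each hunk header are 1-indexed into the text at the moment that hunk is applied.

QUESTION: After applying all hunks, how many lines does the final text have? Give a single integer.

Hunk 1: at line 4 remove [riwmn,xjuo,cinwu] add [fdywt,wfiy] -> 12 lines: zbn qcypn vvmoi gzcml fdywt wfiy ofo waq ushz hajx usvpf qgaw
Hunk 2: at line 5 remove [ofo,waq,ushz] add [rfqvo] -> 10 lines: zbn qcypn vvmoi gzcml fdywt wfiy rfqvo hajx usvpf qgaw
Hunk 3: at line 6 remove [rfqvo] add [vpofj,budn,vdo] -> 12 lines: zbn qcypn vvmoi gzcml fdywt wfiy vpofj budn vdo hajx usvpf qgaw
Hunk 4: at line 5 remove [vpofj,budn,vdo] add [jvh,ljkob,ogc] -> 12 lines: zbn qcypn vvmoi gzcml fdywt wfiy jvh ljkob ogc hajx usvpf qgaw
Final line count: 12

Answer: 12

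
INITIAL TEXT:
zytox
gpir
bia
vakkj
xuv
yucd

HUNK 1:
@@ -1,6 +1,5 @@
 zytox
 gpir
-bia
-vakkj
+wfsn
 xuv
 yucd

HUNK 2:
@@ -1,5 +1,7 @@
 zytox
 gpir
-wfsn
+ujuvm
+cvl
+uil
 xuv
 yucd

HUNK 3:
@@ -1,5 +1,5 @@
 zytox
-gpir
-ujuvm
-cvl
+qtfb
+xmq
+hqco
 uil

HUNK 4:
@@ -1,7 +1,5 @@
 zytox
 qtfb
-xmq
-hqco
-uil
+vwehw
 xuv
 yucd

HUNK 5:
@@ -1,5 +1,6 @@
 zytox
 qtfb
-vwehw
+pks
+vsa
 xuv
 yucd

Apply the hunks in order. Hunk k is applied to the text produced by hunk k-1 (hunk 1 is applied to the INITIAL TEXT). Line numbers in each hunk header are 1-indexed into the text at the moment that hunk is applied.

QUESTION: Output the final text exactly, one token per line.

Answer: zytox
qtfb
pks
vsa
xuv
yucd

Derivation:
Hunk 1: at line 1 remove [bia,vakkj] add [wfsn] -> 5 lines: zytox gpir wfsn xuv yucd
Hunk 2: at line 1 remove [wfsn] add [ujuvm,cvl,uil] -> 7 lines: zytox gpir ujuvm cvl uil xuv yucd
Hunk 3: at line 1 remove [gpir,ujuvm,cvl] add [qtfb,xmq,hqco] -> 7 lines: zytox qtfb xmq hqco uil xuv yucd
Hunk 4: at line 1 remove [xmq,hqco,uil] add [vwehw] -> 5 lines: zytox qtfb vwehw xuv yucd
Hunk 5: at line 1 remove [vwehw] add [pks,vsa] -> 6 lines: zytox qtfb pks vsa xuv yucd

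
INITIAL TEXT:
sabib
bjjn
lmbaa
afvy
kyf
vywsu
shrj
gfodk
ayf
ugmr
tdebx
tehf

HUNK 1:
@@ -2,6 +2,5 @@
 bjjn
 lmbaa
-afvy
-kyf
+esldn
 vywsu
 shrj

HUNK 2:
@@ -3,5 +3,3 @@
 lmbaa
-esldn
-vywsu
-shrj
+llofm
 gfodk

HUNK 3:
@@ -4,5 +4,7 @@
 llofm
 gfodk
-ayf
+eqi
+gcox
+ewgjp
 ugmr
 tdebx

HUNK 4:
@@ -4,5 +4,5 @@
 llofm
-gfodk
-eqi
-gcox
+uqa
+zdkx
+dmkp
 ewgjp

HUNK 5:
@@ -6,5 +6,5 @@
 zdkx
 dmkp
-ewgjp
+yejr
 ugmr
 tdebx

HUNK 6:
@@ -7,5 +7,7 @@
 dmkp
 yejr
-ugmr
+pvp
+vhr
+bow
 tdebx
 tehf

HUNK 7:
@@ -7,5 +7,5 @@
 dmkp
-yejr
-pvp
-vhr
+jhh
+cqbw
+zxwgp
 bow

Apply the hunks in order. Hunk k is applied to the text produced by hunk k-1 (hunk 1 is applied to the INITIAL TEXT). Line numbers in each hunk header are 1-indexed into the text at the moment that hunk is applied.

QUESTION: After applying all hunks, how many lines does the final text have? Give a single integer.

Hunk 1: at line 2 remove [afvy,kyf] add [esldn] -> 11 lines: sabib bjjn lmbaa esldn vywsu shrj gfodk ayf ugmr tdebx tehf
Hunk 2: at line 3 remove [esldn,vywsu,shrj] add [llofm] -> 9 lines: sabib bjjn lmbaa llofm gfodk ayf ugmr tdebx tehf
Hunk 3: at line 4 remove [ayf] add [eqi,gcox,ewgjp] -> 11 lines: sabib bjjn lmbaa llofm gfodk eqi gcox ewgjp ugmr tdebx tehf
Hunk 4: at line 4 remove [gfodk,eqi,gcox] add [uqa,zdkx,dmkp] -> 11 lines: sabib bjjn lmbaa llofm uqa zdkx dmkp ewgjp ugmr tdebx tehf
Hunk 5: at line 6 remove [ewgjp] add [yejr] -> 11 lines: sabib bjjn lmbaa llofm uqa zdkx dmkp yejr ugmr tdebx tehf
Hunk 6: at line 7 remove [ugmr] add [pvp,vhr,bow] -> 13 lines: sabib bjjn lmbaa llofm uqa zdkx dmkp yejr pvp vhr bow tdebx tehf
Hunk 7: at line 7 remove [yejr,pvp,vhr] add [jhh,cqbw,zxwgp] -> 13 lines: sabib bjjn lmbaa llofm uqa zdkx dmkp jhh cqbw zxwgp bow tdebx tehf
Final line count: 13

Answer: 13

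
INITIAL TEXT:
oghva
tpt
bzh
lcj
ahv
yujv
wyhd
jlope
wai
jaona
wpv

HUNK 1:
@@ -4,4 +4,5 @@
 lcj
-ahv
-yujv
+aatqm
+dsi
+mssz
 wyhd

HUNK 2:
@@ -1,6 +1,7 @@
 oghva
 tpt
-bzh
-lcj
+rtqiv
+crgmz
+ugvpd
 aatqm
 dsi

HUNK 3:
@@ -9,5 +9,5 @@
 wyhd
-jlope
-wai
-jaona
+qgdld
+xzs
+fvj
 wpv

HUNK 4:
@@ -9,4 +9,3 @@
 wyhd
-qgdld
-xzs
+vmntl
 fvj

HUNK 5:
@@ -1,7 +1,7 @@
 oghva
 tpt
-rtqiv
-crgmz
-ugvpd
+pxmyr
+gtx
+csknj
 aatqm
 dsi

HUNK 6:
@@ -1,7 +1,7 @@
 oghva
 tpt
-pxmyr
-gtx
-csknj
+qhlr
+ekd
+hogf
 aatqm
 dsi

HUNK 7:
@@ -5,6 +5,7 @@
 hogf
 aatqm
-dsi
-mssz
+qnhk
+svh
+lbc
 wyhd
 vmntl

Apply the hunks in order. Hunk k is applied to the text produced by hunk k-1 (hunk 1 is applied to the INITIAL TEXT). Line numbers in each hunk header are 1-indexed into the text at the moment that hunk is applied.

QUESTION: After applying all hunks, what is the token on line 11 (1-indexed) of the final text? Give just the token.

Hunk 1: at line 4 remove [ahv,yujv] add [aatqm,dsi,mssz] -> 12 lines: oghva tpt bzh lcj aatqm dsi mssz wyhd jlope wai jaona wpv
Hunk 2: at line 1 remove [bzh,lcj] add [rtqiv,crgmz,ugvpd] -> 13 lines: oghva tpt rtqiv crgmz ugvpd aatqm dsi mssz wyhd jlope wai jaona wpv
Hunk 3: at line 9 remove [jlope,wai,jaona] add [qgdld,xzs,fvj] -> 13 lines: oghva tpt rtqiv crgmz ugvpd aatqm dsi mssz wyhd qgdld xzs fvj wpv
Hunk 4: at line 9 remove [qgdld,xzs] add [vmntl] -> 12 lines: oghva tpt rtqiv crgmz ugvpd aatqm dsi mssz wyhd vmntl fvj wpv
Hunk 5: at line 1 remove [rtqiv,crgmz,ugvpd] add [pxmyr,gtx,csknj] -> 12 lines: oghva tpt pxmyr gtx csknj aatqm dsi mssz wyhd vmntl fvj wpv
Hunk 6: at line 1 remove [pxmyr,gtx,csknj] add [qhlr,ekd,hogf] -> 12 lines: oghva tpt qhlr ekd hogf aatqm dsi mssz wyhd vmntl fvj wpv
Hunk 7: at line 5 remove [dsi,mssz] add [qnhk,svh,lbc] -> 13 lines: oghva tpt qhlr ekd hogf aatqm qnhk svh lbc wyhd vmntl fvj wpv
Final line 11: vmntl

Answer: vmntl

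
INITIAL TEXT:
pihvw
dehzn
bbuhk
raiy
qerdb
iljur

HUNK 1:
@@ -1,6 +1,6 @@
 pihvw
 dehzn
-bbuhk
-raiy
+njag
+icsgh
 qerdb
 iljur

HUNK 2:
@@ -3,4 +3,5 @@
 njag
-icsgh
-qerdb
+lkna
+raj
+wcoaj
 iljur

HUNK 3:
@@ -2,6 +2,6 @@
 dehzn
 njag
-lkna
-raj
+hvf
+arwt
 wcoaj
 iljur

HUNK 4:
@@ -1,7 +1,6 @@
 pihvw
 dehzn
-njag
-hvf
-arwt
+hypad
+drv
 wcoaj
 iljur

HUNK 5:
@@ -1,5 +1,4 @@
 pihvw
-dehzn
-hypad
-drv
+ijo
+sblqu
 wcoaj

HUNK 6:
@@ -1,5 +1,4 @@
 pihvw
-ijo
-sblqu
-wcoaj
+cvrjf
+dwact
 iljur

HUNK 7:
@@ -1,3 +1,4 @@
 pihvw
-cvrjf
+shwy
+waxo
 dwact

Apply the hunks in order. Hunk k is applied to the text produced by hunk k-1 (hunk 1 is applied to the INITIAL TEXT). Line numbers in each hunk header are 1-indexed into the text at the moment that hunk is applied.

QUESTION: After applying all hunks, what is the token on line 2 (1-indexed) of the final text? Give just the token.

Hunk 1: at line 1 remove [bbuhk,raiy] add [njag,icsgh] -> 6 lines: pihvw dehzn njag icsgh qerdb iljur
Hunk 2: at line 3 remove [icsgh,qerdb] add [lkna,raj,wcoaj] -> 7 lines: pihvw dehzn njag lkna raj wcoaj iljur
Hunk 3: at line 2 remove [lkna,raj] add [hvf,arwt] -> 7 lines: pihvw dehzn njag hvf arwt wcoaj iljur
Hunk 4: at line 1 remove [njag,hvf,arwt] add [hypad,drv] -> 6 lines: pihvw dehzn hypad drv wcoaj iljur
Hunk 5: at line 1 remove [dehzn,hypad,drv] add [ijo,sblqu] -> 5 lines: pihvw ijo sblqu wcoaj iljur
Hunk 6: at line 1 remove [ijo,sblqu,wcoaj] add [cvrjf,dwact] -> 4 lines: pihvw cvrjf dwact iljur
Hunk 7: at line 1 remove [cvrjf] add [shwy,waxo] -> 5 lines: pihvw shwy waxo dwact iljur
Final line 2: shwy

Answer: shwy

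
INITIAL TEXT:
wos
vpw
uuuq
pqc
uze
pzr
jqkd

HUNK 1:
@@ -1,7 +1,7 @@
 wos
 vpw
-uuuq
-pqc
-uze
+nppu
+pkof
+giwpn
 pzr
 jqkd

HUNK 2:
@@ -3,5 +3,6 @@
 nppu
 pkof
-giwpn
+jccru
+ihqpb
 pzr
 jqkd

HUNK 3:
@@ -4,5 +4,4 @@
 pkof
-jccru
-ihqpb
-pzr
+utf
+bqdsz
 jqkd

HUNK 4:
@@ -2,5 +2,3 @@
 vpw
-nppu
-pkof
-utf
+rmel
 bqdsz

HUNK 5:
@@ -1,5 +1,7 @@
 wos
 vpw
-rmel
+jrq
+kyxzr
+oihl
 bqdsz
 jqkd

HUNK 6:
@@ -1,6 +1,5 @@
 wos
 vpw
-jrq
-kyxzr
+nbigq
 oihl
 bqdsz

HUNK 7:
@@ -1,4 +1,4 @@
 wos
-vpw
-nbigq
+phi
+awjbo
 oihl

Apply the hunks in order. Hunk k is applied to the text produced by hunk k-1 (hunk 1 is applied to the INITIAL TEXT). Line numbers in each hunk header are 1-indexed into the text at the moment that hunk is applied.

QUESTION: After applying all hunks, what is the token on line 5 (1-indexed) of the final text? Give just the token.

Hunk 1: at line 1 remove [uuuq,pqc,uze] add [nppu,pkof,giwpn] -> 7 lines: wos vpw nppu pkof giwpn pzr jqkd
Hunk 2: at line 3 remove [giwpn] add [jccru,ihqpb] -> 8 lines: wos vpw nppu pkof jccru ihqpb pzr jqkd
Hunk 3: at line 4 remove [jccru,ihqpb,pzr] add [utf,bqdsz] -> 7 lines: wos vpw nppu pkof utf bqdsz jqkd
Hunk 4: at line 2 remove [nppu,pkof,utf] add [rmel] -> 5 lines: wos vpw rmel bqdsz jqkd
Hunk 5: at line 1 remove [rmel] add [jrq,kyxzr,oihl] -> 7 lines: wos vpw jrq kyxzr oihl bqdsz jqkd
Hunk 6: at line 1 remove [jrq,kyxzr] add [nbigq] -> 6 lines: wos vpw nbigq oihl bqdsz jqkd
Hunk 7: at line 1 remove [vpw,nbigq] add [phi,awjbo] -> 6 lines: wos phi awjbo oihl bqdsz jqkd
Final line 5: bqdsz

Answer: bqdsz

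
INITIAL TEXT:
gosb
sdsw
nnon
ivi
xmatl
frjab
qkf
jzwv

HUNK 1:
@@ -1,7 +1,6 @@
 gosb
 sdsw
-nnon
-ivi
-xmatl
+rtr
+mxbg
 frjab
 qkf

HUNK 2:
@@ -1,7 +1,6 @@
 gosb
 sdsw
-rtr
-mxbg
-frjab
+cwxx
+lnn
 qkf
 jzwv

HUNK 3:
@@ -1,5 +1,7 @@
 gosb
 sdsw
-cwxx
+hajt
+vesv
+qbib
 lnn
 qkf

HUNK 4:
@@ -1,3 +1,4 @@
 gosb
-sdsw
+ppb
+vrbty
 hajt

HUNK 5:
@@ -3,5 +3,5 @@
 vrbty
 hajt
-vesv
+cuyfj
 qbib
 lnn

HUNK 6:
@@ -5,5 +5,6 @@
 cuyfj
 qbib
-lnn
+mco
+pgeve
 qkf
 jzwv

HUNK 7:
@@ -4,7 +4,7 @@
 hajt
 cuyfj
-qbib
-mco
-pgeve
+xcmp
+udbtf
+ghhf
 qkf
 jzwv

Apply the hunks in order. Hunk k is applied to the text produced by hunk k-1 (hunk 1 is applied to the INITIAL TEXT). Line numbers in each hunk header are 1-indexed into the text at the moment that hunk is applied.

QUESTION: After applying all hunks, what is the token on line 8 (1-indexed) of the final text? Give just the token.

Hunk 1: at line 1 remove [nnon,ivi,xmatl] add [rtr,mxbg] -> 7 lines: gosb sdsw rtr mxbg frjab qkf jzwv
Hunk 2: at line 1 remove [rtr,mxbg,frjab] add [cwxx,lnn] -> 6 lines: gosb sdsw cwxx lnn qkf jzwv
Hunk 3: at line 1 remove [cwxx] add [hajt,vesv,qbib] -> 8 lines: gosb sdsw hajt vesv qbib lnn qkf jzwv
Hunk 4: at line 1 remove [sdsw] add [ppb,vrbty] -> 9 lines: gosb ppb vrbty hajt vesv qbib lnn qkf jzwv
Hunk 5: at line 3 remove [vesv] add [cuyfj] -> 9 lines: gosb ppb vrbty hajt cuyfj qbib lnn qkf jzwv
Hunk 6: at line 5 remove [lnn] add [mco,pgeve] -> 10 lines: gosb ppb vrbty hajt cuyfj qbib mco pgeve qkf jzwv
Hunk 7: at line 4 remove [qbib,mco,pgeve] add [xcmp,udbtf,ghhf] -> 10 lines: gosb ppb vrbty hajt cuyfj xcmp udbtf ghhf qkf jzwv
Final line 8: ghhf

Answer: ghhf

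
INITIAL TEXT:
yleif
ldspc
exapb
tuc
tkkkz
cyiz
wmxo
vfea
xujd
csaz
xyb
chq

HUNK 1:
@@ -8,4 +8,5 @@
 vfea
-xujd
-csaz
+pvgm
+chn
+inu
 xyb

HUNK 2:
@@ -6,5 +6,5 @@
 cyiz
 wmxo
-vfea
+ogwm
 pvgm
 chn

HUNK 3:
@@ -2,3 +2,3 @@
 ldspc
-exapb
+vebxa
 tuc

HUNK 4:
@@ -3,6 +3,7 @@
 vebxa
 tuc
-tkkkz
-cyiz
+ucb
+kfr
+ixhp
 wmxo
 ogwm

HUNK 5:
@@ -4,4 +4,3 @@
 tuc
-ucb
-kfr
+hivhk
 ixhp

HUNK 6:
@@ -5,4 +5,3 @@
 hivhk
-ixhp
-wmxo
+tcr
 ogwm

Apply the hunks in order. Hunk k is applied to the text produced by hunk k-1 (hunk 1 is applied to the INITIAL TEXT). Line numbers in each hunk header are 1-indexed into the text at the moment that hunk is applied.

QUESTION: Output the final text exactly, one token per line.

Hunk 1: at line 8 remove [xujd,csaz] add [pvgm,chn,inu] -> 13 lines: yleif ldspc exapb tuc tkkkz cyiz wmxo vfea pvgm chn inu xyb chq
Hunk 2: at line 6 remove [vfea] add [ogwm] -> 13 lines: yleif ldspc exapb tuc tkkkz cyiz wmxo ogwm pvgm chn inu xyb chq
Hunk 3: at line 2 remove [exapb] add [vebxa] -> 13 lines: yleif ldspc vebxa tuc tkkkz cyiz wmxo ogwm pvgm chn inu xyb chq
Hunk 4: at line 3 remove [tkkkz,cyiz] add [ucb,kfr,ixhp] -> 14 lines: yleif ldspc vebxa tuc ucb kfr ixhp wmxo ogwm pvgm chn inu xyb chq
Hunk 5: at line 4 remove [ucb,kfr] add [hivhk] -> 13 lines: yleif ldspc vebxa tuc hivhk ixhp wmxo ogwm pvgm chn inu xyb chq
Hunk 6: at line 5 remove [ixhp,wmxo] add [tcr] -> 12 lines: yleif ldspc vebxa tuc hivhk tcr ogwm pvgm chn inu xyb chq

Answer: yleif
ldspc
vebxa
tuc
hivhk
tcr
ogwm
pvgm
chn
inu
xyb
chq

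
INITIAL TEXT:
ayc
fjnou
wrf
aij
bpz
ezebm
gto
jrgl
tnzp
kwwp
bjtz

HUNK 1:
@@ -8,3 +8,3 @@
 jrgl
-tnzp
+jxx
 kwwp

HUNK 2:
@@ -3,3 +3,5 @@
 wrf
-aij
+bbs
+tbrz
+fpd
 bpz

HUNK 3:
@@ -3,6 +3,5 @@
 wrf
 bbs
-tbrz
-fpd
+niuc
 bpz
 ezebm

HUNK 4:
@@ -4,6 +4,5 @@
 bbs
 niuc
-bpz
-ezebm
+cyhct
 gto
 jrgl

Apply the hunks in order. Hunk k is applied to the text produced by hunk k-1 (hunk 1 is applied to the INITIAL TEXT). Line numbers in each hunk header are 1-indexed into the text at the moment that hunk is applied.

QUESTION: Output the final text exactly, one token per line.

Answer: ayc
fjnou
wrf
bbs
niuc
cyhct
gto
jrgl
jxx
kwwp
bjtz

Derivation:
Hunk 1: at line 8 remove [tnzp] add [jxx] -> 11 lines: ayc fjnou wrf aij bpz ezebm gto jrgl jxx kwwp bjtz
Hunk 2: at line 3 remove [aij] add [bbs,tbrz,fpd] -> 13 lines: ayc fjnou wrf bbs tbrz fpd bpz ezebm gto jrgl jxx kwwp bjtz
Hunk 3: at line 3 remove [tbrz,fpd] add [niuc] -> 12 lines: ayc fjnou wrf bbs niuc bpz ezebm gto jrgl jxx kwwp bjtz
Hunk 4: at line 4 remove [bpz,ezebm] add [cyhct] -> 11 lines: ayc fjnou wrf bbs niuc cyhct gto jrgl jxx kwwp bjtz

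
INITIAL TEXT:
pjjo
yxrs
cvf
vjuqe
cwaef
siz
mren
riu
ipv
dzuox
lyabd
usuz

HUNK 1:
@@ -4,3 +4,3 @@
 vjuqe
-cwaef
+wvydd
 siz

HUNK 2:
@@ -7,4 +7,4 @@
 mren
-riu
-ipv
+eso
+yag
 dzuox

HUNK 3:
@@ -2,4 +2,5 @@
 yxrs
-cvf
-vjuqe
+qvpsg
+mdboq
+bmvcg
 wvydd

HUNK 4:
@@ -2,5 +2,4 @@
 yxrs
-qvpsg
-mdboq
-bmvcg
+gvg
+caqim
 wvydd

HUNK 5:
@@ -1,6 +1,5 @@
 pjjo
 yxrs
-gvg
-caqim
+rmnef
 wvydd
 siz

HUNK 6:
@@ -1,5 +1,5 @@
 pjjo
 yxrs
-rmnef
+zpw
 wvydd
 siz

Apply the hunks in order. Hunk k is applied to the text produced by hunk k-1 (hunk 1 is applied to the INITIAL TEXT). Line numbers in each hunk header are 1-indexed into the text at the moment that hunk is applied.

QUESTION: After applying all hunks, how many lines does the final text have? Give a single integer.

Answer: 11

Derivation:
Hunk 1: at line 4 remove [cwaef] add [wvydd] -> 12 lines: pjjo yxrs cvf vjuqe wvydd siz mren riu ipv dzuox lyabd usuz
Hunk 2: at line 7 remove [riu,ipv] add [eso,yag] -> 12 lines: pjjo yxrs cvf vjuqe wvydd siz mren eso yag dzuox lyabd usuz
Hunk 3: at line 2 remove [cvf,vjuqe] add [qvpsg,mdboq,bmvcg] -> 13 lines: pjjo yxrs qvpsg mdboq bmvcg wvydd siz mren eso yag dzuox lyabd usuz
Hunk 4: at line 2 remove [qvpsg,mdboq,bmvcg] add [gvg,caqim] -> 12 lines: pjjo yxrs gvg caqim wvydd siz mren eso yag dzuox lyabd usuz
Hunk 5: at line 1 remove [gvg,caqim] add [rmnef] -> 11 lines: pjjo yxrs rmnef wvydd siz mren eso yag dzuox lyabd usuz
Hunk 6: at line 1 remove [rmnef] add [zpw] -> 11 lines: pjjo yxrs zpw wvydd siz mren eso yag dzuox lyabd usuz
Final line count: 11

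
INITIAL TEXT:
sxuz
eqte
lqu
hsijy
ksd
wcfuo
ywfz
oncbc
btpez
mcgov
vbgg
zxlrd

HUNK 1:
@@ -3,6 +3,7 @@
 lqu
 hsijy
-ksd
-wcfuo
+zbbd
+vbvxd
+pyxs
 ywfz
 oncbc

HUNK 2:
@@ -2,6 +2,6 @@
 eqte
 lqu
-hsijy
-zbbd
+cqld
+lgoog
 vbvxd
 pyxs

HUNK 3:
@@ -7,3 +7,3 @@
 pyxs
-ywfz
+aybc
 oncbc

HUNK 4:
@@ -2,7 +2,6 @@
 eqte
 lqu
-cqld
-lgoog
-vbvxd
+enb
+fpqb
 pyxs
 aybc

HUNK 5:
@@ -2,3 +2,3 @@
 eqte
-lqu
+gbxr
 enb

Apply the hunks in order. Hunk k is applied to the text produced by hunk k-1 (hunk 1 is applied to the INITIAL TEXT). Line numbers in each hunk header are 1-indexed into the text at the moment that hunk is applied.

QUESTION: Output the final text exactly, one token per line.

Hunk 1: at line 3 remove [ksd,wcfuo] add [zbbd,vbvxd,pyxs] -> 13 lines: sxuz eqte lqu hsijy zbbd vbvxd pyxs ywfz oncbc btpez mcgov vbgg zxlrd
Hunk 2: at line 2 remove [hsijy,zbbd] add [cqld,lgoog] -> 13 lines: sxuz eqte lqu cqld lgoog vbvxd pyxs ywfz oncbc btpez mcgov vbgg zxlrd
Hunk 3: at line 7 remove [ywfz] add [aybc] -> 13 lines: sxuz eqte lqu cqld lgoog vbvxd pyxs aybc oncbc btpez mcgov vbgg zxlrd
Hunk 4: at line 2 remove [cqld,lgoog,vbvxd] add [enb,fpqb] -> 12 lines: sxuz eqte lqu enb fpqb pyxs aybc oncbc btpez mcgov vbgg zxlrd
Hunk 5: at line 2 remove [lqu] add [gbxr] -> 12 lines: sxuz eqte gbxr enb fpqb pyxs aybc oncbc btpez mcgov vbgg zxlrd

Answer: sxuz
eqte
gbxr
enb
fpqb
pyxs
aybc
oncbc
btpez
mcgov
vbgg
zxlrd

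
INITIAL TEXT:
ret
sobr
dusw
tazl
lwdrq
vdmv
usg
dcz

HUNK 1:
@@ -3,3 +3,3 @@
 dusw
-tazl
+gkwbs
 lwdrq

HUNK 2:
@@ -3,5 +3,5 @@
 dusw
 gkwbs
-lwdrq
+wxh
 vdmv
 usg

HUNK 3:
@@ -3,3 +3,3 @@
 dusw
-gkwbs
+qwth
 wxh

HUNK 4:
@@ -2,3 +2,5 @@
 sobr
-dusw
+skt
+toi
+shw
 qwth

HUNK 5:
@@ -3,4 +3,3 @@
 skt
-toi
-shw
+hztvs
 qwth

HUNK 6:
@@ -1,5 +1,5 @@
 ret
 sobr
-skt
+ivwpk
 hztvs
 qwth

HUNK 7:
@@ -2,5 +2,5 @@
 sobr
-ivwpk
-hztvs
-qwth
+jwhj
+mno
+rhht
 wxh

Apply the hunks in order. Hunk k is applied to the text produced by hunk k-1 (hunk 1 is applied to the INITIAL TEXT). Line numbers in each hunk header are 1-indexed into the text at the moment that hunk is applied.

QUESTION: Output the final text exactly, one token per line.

Answer: ret
sobr
jwhj
mno
rhht
wxh
vdmv
usg
dcz

Derivation:
Hunk 1: at line 3 remove [tazl] add [gkwbs] -> 8 lines: ret sobr dusw gkwbs lwdrq vdmv usg dcz
Hunk 2: at line 3 remove [lwdrq] add [wxh] -> 8 lines: ret sobr dusw gkwbs wxh vdmv usg dcz
Hunk 3: at line 3 remove [gkwbs] add [qwth] -> 8 lines: ret sobr dusw qwth wxh vdmv usg dcz
Hunk 4: at line 2 remove [dusw] add [skt,toi,shw] -> 10 lines: ret sobr skt toi shw qwth wxh vdmv usg dcz
Hunk 5: at line 3 remove [toi,shw] add [hztvs] -> 9 lines: ret sobr skt hztvs qwth wxh vdmv usg dcz
Hunk 6: at line 1 remove [skt] add [ivwpk] -> 9 lines: ret sobr ivwpk hztvs qwth wxh vdmv usg dcz
Hunk 7: at line 2 remove [ivwpk,hztvs,qwth] add [jwhj,mno,rhht] -> 9 lines: ret sobr jwhj mno rhht wxh vdmv usg dcz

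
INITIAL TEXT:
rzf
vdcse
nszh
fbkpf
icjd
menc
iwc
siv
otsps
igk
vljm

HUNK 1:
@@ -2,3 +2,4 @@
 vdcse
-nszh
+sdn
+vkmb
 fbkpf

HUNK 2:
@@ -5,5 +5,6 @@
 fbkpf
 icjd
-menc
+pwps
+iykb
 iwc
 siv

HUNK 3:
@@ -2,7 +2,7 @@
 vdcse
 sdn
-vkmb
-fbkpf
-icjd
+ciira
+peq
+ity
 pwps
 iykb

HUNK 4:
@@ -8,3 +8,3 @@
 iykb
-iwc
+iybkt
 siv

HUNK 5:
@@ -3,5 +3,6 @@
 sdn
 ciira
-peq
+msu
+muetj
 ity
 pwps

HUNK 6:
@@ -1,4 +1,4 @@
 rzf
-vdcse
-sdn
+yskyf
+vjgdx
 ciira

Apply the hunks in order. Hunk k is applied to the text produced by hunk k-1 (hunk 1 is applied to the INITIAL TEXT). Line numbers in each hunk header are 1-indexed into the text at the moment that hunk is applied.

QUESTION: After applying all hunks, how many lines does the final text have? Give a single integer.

Answer: 14

Derivation:
Hunk 1: at line 2 remove [nszh] add [sdn,vkmb] -> 12 lines: rzf vdcse sdn vkmb fbkpf icjd menc iwc siv otsps igk vljm
Hunk 2: at line 5 remove [menc] add [pwps,iykb] -> 13 lines: rzf vdcse sdn vkmb fbkpf icjd pwps iykb iwc siv otsps igk vljm
Hunk 3: at line 2 remove [vkmb,fbkpf,icjd] add [ciira,peq,ity] -> 13 lines: rzf vdcse sdn ciira peq ity pwps iykb iwc siv otsps igk vljm
Hunk 4: at line 8 remove [iwc] add [iybkt] -> 13 lines: rzf vdcse sdn ciira peq ity pwps iykb iybkt siv otsps igk vljm
Hunk 5: at line 3 remove [peq] add [msu,muetj] -> 14 lines: rzf vdcse sdn ciira msu muetj ity pwps iykb iybkt siv otsps igk vljm
Hunk 6: at line 1 remove [vdcse,sdn] add [yskyf,vjgdx] -> 14 lines: rzf yskyf vjgdx ciira msu muetj ity pwps iykb iybkt siv otsps igk vljm
Final line count: 14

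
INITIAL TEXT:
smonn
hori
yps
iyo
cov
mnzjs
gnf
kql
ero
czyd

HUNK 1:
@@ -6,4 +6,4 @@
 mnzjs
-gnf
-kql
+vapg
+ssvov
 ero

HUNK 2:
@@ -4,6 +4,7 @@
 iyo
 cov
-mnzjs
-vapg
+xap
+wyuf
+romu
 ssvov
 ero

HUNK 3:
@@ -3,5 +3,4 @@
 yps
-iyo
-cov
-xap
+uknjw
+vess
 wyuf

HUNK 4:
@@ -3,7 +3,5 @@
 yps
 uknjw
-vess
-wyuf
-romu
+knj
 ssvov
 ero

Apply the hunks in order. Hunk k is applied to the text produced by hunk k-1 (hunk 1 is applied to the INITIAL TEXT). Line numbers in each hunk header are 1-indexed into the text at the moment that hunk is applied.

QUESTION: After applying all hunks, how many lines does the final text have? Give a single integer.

Hunk 1: at line 6 remove [gnf,kql] add [vapg,ssvov] -> 10 lines: smonn hori yps iyo cov mnzjs vapg ssvov ero czyd
Hunk 2: at line 4 remove [mnzjs,vapg] add [xap,wyuf,romu] -> 11 lines: smonn hori yps iyo cov xap wyuf romu ssvov ero czyd
Hunk 3: at line 3 remove [iyo,cov,xap] add [uknjw,vess] -> 10 lines: smonn hori yps uknjw vess wyuf romu ssvov ero czyd
Hunk 4: at line 3 remove [vess,wyuf,romu] add [knj] -> 8 lines: smonn hori yps uknjw knj ssvov ero czyd
Final line count: 8

Answer: 8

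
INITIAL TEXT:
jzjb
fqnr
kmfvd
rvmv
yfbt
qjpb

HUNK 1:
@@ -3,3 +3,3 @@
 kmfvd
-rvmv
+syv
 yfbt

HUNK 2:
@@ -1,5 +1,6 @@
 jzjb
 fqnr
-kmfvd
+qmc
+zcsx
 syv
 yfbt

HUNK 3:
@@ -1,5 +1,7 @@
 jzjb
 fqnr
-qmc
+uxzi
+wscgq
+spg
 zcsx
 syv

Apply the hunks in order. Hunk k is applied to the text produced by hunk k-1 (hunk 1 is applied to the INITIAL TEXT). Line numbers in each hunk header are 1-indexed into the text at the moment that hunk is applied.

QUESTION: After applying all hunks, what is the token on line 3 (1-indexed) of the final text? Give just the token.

Answer: uxzi

Derivation:
Hunk 1: at line 3 remove [rvmv] add [syv] -> 6 lines: jzjb fqnr kmfvd syv yfbt qjpb
Hunk 2: at line 1 remove [kmfvd] add [qmc,zcsx] -> 7 lines: jzjb fqnr qmc zcsx syv yfbt qjpb
Hunk 3: at line 1 remove [qmc] add [uxzi,wscgq,spg] -> 9 lines: jzjb fqnr uxzi wscgq spg zcsx syv yfbt qjpb
Final line 3: uxzi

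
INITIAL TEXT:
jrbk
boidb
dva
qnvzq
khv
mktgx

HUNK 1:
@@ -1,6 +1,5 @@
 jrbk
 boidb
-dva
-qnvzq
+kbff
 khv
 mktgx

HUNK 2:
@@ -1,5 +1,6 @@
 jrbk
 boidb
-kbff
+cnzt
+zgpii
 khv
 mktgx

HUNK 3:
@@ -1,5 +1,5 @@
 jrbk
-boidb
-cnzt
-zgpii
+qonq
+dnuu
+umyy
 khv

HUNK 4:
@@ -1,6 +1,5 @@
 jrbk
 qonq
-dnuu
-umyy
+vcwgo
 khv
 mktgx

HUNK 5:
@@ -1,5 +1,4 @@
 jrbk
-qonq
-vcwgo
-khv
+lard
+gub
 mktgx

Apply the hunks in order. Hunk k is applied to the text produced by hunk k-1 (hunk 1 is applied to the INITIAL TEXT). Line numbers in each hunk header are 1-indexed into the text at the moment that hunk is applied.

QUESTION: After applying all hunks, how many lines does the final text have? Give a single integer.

Hunk 1: at line 1 remove [dva,qnvzq] add [kbff] -> 5 lines: jrbk boidb kbff khv mktgx
Hunk 2: at line 1 remove [kbff] add [cnzt,zgpii] -> 6 lines: jrbk boidb cnzt zgpii khv mktgx
Hunk 3: at line 1 remove [boidb,cnzt,zgpii] add [qonq,dnuu,umyy] -> 6 lines: jrbk qonq dnuu umyy khv mktgx
Hunk 4: at line 1 remove [dnuu,umyy] add [vcwgo] -> 5 lines: jrbk qonq vcwgo khv mktgx
Hunk 5: at line 1 remove [qonq,vcwgo,khv] add [lard,gub] -> 4 lines: jrbk lard gub mktgx
Final line count: 4

Answer: 4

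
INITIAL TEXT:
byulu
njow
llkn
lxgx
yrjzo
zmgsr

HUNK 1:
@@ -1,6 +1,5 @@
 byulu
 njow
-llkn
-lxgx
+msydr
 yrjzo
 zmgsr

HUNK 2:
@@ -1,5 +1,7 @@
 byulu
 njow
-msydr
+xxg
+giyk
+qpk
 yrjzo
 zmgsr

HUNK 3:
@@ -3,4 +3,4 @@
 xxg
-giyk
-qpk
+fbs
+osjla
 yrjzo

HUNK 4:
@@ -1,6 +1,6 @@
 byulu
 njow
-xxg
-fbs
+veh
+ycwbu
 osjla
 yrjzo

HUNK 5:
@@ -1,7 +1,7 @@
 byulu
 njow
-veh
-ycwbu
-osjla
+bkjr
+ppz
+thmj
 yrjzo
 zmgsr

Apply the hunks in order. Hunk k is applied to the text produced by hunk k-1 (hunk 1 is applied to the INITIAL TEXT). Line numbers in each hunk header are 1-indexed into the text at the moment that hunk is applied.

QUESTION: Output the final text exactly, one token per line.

Hunk 1: at line 1 remove [llkn,lxgx] add [msydr] -> 5 lines: byulu njow msydr yrjzo zmgsr
Hunk 2: at line 1 remove [msydr] add [xxg,giyk,qpk] -> 7 lines: byulu njow xxg giyk qpk yrjzo zmgsr
Hunk 3: at line 3 remove [giyk,qpk] add [fbs,osjla] -> 7 lines: byulu njow xxg fbs osjla yrjzo zmgsr
Hunk 4: at line 1 remove [xxg,fbs] add [veh,ycwbu] -> 7 lines: byulu njow veh ycwbu osjla yrjzo zmgsr
Hunk 5: at line 1 remove [veh,ycwbu,osjla] add [bkjr,ppz,thmj] -> 7 lines: byulu njow bkjr ppz thmj yrjzo zmgsr

Answer: byulu
njow
bkjr
ppz
thmj
yrjzo
zmgsr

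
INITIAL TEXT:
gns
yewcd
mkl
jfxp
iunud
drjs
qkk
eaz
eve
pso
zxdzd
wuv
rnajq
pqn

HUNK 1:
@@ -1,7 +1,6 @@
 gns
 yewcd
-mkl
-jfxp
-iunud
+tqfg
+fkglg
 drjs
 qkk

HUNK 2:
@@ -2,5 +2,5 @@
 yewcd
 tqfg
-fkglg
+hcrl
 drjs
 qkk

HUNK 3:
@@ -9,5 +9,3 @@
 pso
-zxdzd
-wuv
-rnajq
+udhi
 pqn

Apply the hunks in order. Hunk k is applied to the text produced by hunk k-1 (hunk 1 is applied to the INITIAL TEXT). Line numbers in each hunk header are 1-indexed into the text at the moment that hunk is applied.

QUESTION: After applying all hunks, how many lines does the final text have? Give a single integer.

Answer: 11

Derivation:
Hunk 1: at line 1 remove [mkl,jfxp,iunud] add [tqfg,fkglg] -> 13 lines: gns yewcd tqfg fkglg drjs qkk eaz eve pso zxdzd wuv rnajq pqn
Hunk 2: at line 2 remove [fkglg] add [hcrl] -> 13 lines: gns yewcd tqfg hcrl drjs qkk eaz eve pso zxdzd wuv rnajq pqn
Hunk 3: at line 9 remove [zxdzd,wuv,rnajq] add [udhi] -> 11 lines: gns yewcd tqfg hcrl drjs qkk eaz eve pso udhi pqn
Final line count: 11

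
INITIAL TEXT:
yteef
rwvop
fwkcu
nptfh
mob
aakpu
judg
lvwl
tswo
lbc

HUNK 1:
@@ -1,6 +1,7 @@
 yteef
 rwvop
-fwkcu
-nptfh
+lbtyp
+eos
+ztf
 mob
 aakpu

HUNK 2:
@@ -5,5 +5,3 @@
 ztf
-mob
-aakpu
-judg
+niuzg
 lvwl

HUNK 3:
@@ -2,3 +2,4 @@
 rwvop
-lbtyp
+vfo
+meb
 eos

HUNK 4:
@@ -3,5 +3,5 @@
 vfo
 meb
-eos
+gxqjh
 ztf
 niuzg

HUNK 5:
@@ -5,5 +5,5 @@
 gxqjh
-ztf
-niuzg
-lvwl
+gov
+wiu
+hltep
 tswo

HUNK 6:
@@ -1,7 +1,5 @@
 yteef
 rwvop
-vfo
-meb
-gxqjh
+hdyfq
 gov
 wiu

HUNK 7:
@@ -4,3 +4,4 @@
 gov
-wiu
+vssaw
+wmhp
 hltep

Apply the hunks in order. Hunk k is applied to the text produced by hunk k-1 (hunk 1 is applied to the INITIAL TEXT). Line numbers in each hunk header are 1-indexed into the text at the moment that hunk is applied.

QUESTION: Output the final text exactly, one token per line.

Hunk 1: at line 1 remove [fwkcu,nptfh] add [lbtyp,eos,ztf] -> 11 lines: yteef rwvop lbtyp eos ztf mob aakpu judg lvwl tswo lbc
Hunk 2: at line 5 remove [mob,aakpu,judg] add [niuzg] -> 9 lines: yteef rwvop lbtyp eos ztf niuzg lvwl tswo lbc
Hunk 3: at line 2 remove [lbtyp] add [vfo,meb] -> 10 lines: yteef rwvop vfo meb eos ztf niuzg lvwl tswo lbc
Hunk 4: at line 3 remove [eos] add [gxqjh] -> 10 lines: yteef rwvop vfo meb gxqjh ztf niuzg lvwl tswo lbc
Hunk 5: at line 5 remove [ztf,niuzg,lvwl] add [gov,wiu,hltep] -> 10 lines: yteef rwvop vfo meb gxqjh gov wiu hltep tswo lbc
Hunk 6: at line 1 remove [vfo,meb,gxqjh] add [hdyfq] -> 8 lines: yteef rwvop hdyfq gov wiu hltep tswo lbc
Hunk 7: at line 4 remove [wiu] add [vssaw,wmhp] -> 9 lines: yteef rwvop hdyfq gov vssaw wmhp hltep tswo lbc

Answer: yteef
rwvop
hdyfq
gov
vssaw
wmhp
hltep
tswo
lbc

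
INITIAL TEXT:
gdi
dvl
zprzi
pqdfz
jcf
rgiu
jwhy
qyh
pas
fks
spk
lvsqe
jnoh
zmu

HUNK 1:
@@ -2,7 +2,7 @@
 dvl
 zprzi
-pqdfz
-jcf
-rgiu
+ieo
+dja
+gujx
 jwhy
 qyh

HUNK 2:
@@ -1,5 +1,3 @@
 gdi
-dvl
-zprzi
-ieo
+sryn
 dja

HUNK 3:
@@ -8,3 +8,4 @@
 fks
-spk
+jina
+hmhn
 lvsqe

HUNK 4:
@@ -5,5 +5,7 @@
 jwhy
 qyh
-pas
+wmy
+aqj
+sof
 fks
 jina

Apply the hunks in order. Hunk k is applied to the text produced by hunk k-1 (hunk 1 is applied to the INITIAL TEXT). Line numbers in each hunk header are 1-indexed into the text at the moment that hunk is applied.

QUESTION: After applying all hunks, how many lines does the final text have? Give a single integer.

Answer: 15

Derivation:
Hunk 1: at line 2 remove [pqdfz,jcf,rgiu] add [ieo,dja,gujx] -> 14 lines: gdi dvl zprzi ieo dja gujx jwhy qyh pas fks spk lvsqe jnoh zmu
Hunk 2: at line 1 remove [dvl,zprzi,ieo] add [sryn] -> 12 lines: gdi sryn dja gujx jwhy qyh pas fks spk lvsqe jnoh zmu
Hunk 3: at line 8 remove [spk] add [jina,hmhn] -> 13 lines: gdi sryn dja gujx jwhy qyh pas fks jina hmhn lvsqe jnoh zmu
Hunk 4: at line 5 remove [pas] add [wmy,aqj,sof] -> 15 lines: gdi sryn dja gujx jwhy qyh wmy aqj sof fks jina hmhn lvsqe jnoh zmu
Final line count: 15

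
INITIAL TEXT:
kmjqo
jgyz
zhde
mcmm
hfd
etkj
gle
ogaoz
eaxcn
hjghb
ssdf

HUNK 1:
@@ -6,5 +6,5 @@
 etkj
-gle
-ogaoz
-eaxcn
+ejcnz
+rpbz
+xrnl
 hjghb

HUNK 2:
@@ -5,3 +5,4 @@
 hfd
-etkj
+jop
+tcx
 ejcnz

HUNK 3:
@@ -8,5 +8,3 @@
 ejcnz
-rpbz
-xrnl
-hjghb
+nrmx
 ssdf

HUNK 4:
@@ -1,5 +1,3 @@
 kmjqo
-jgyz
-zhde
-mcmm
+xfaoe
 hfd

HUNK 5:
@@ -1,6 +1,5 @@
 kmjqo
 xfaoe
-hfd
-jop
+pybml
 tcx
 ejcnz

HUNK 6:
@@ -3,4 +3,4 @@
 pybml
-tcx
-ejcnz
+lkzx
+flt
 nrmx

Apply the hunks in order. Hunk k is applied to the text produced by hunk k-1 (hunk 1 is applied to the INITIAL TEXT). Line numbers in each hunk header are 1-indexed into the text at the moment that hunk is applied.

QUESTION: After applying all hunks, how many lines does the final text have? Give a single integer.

Answer: 7

Derivation:
Hunk 1: at line 6 remove [gle,ogaoz,eaxcn] add [ejcnz,rpbz,xrnl] -> 11 lines: kmjqo jgyz zhde mcmm hfd etkj ejcnz rpbz xrnl hjghb ssdf
Hunk 2: at line 5 remove [etkj] add [jop,tcx] -> 12 lines: kmjqo jgyz zhde mcmm hfd jop tcx ejcnz rpbz xrnl hjghb ssdf
Hunk 3: at line 8 remove [rpbz,xrnl,hjghb] add [nrmx] -> 10 lines: kmjqo jgyz zhde mcmm hfd jop tcx ejcnz nrmx ssdf
Hunk 4: at line 1 remove [jgyz,zhde,mcmm] add [xfaoe] -> 8 lines: kmjqo xfaoe hfd jop tcx ejcnz nrmx ssdf
Hunk 5: at line 1 remove [hfd,jop] add [pybml] -> 7 lines: kmjqo xfaoe pybml tcx ejcnz nrmx ssdf
Hunk 6: at line 3 remove [tcx,ejcnz] add [lkzx,flt] -> 7 lines: kmjqo xfaoe pybml lkzx flt nrmx ssdf
Final line count: 7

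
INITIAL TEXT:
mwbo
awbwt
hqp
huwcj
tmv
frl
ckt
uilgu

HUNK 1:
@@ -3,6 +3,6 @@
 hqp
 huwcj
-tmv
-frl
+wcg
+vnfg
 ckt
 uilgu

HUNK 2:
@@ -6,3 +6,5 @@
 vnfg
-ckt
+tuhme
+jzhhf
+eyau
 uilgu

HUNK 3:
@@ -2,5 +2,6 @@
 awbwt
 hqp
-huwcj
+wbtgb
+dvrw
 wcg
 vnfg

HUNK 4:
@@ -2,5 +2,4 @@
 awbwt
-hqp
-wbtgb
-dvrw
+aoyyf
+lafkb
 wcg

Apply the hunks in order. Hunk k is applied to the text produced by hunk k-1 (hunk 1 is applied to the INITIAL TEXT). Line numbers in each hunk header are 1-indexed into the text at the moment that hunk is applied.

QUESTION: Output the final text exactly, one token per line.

Answer: mwbo
awbwt
aoyyf
lafkb
wcg
vnfg
tuhme
jzhhf
eyau
uilgu

Derivation:
Hunk 1: at line 3 remove [tmv,frl] add [wcg,vnfg] -> 8 lines: mwbo awbwt hqp huwcj wcg vnfg ckt uilgu
Hunk 2: at line 6 remove [ckt] add [tuhme,jzhhf,eyau] -> 10 lines: mwbo awbwt hqp huwcj wcg vnfg tuhme jzhhf eyau uilgu
Hunk 3: at line 2 remove [huwcj] add [wbtgb,dvrw] -> 11 lines: mwbo awbwt hqp wbtgb dvrw wcg vnfg tuhme jzhhf eyau uilgu
Hunk 4: at line 2 remove [hqp,wbtgb,dvrw] add [aoyyf,lafkb] -> 10 lines: mwbo awbwt aoyyf lafkb wcg vnfg tuhme jzhhf eyau uilgu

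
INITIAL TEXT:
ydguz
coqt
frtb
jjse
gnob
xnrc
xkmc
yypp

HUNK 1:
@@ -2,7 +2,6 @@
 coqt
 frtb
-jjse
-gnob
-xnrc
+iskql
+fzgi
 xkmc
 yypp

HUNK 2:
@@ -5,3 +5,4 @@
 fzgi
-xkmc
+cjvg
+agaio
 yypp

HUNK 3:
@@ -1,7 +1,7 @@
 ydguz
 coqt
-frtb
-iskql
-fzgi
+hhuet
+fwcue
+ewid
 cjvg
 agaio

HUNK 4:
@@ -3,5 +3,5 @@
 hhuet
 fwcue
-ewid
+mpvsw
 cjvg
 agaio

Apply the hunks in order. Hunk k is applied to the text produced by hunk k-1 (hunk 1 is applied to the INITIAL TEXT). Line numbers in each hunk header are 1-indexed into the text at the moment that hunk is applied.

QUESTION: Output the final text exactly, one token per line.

Hunk 1: at line 2 remove [jjse,gnob,xnrc] add [iskql,fzgi] -> 7 lines: ydguz coqt frtb iskql fzgi xkmc yypp
Hunk 2: at line 5 remove [xkmc] add [cjvg,agaio] -> 8 lines: ydguz coqt frtb iskql fzgi cjvg agaio yypp
Hunk 3: at line 1 remove [frtb,iskql,fzgi] add [hhuet,fwcue,ewid] -> 8 lines: ydguz coqt hhuet fwcue ewid cjvg agaio yypp
Hunk 4: at line 3 remove [ewid] add [mpvsw] -> 8 lines: ydguz coqt hhuet fwcue mpvsw cjvg agaio yypp

Answer: ydguz
coqt
hhuet
fwcue
mpvsw
cjvg
agaio
yypp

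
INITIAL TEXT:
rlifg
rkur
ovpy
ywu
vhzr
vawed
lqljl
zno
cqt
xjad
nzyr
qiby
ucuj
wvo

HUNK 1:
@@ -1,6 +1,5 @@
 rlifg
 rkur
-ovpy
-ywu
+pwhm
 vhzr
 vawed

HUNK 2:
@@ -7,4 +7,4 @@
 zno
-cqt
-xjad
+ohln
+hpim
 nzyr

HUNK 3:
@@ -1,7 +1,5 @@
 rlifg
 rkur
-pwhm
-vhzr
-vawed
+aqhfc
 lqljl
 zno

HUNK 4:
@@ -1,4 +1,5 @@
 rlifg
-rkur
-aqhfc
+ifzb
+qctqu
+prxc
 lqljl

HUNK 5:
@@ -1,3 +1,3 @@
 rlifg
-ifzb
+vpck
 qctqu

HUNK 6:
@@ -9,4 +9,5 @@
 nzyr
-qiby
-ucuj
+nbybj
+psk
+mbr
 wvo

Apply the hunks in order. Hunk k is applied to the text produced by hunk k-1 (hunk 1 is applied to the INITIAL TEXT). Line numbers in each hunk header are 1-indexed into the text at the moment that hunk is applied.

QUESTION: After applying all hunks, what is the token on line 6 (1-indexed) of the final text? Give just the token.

Answer: zno

Derivation:
Hunk 1: at line 1 remove [ovpy,ywu] add [pwhm] -> 13 lines: rlifg rkur pwhm vhzr vawed lqljl zno cqt xjad nzyr qiby ucuj wvo
Hunk 2: at line 7 remove [cqt,xjad] add [ohln,hpim] -> 13 lines: rlifg rkur pwhm vhzr vawed lqljl zno ohln hpim nzyr qiby ucuj wvo
Hunk 3: at line 1 remove [pwhm,vhzr,vawed] add [aqhfc] -> 11 lines: rlifg rkur aqhfc lqljl zno ohln hpim nzyr qiby ucuj wvo
Hunk 4: at line 1 remove [rkur,aqhfc] add [ifzb,qctqu,prxc] -> 12 lines: rlifg ifzb qctqu prxc lqljl zno ohln hpim nzyr qiby ucuj wvo
Hunk 5: at line 1 remove [ifzb] add [vpck] -> 12 lines: rlifg vpck qctqu prxc lqljl zno ohln hpim nzyr qiby ucuj wvo
Hunk 6: at line 9 remove [qiby,ucuj] add [nbybj,psk,mbr] -> 13 lines: rlifg vpck qctqu prxc lqljl zno ohln hpim nzyr nbybj psk mbr wvo
Final line 6: zno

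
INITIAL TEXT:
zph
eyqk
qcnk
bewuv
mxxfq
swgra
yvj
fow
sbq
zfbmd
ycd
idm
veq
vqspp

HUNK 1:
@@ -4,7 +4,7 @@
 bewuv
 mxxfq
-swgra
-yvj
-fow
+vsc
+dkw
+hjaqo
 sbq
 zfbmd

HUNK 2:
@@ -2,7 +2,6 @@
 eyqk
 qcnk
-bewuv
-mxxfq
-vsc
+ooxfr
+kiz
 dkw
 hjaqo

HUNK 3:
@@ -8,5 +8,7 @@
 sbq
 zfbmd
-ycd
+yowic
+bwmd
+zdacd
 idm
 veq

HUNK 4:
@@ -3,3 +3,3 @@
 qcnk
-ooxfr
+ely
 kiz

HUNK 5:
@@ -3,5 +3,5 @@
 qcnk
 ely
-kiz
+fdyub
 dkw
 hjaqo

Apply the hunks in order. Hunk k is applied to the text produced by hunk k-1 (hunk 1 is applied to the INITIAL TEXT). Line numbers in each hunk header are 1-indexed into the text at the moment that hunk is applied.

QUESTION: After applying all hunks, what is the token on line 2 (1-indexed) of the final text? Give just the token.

Hunk 1: at line 4 remove [swgra,yvj,fow] add [vsc,dkw,hjaqo] -> 14 lines: zph eyqk qcnk bewuv mxxfq vsc dkw hjaqo sbq zfbmd ycd idm veq vqspp
Hunk 2: at line 2 remove [bewuv,mxxfq,vsc] add [ooxfr,kiz] -> 13 lines: zph eyqk qcnk ooxfr kiz dkw hjaqo sbq zfbmd ycd idm veq vqspp
Hunk 3: at line 8 remove [ycd] add [yowic,bwmd,zdacd] -> 15 lines: zph eyqk qcnk ooxfr kiz dkw hjaqo sbq zfbmd yowic bwmd zdacd idm veq vqspp
Hunk 4: at line 3 remove [ooxfr] add [ely] -> 15 lines: zph eyqk qcnk ely kiz dkw hjaqo sbq zfbmd yowic bwmd zdacd idm veq vqspp
Hunk 5: at line 3 remove [kiz] add [fdyub] -> 15 lines: zph eyqk qcnk ely fdyub dkw hjaqo sbq zfbmd yowic bwmd zdacd idm veq vqspp
Final line 2: eyqk

Answer: eyqk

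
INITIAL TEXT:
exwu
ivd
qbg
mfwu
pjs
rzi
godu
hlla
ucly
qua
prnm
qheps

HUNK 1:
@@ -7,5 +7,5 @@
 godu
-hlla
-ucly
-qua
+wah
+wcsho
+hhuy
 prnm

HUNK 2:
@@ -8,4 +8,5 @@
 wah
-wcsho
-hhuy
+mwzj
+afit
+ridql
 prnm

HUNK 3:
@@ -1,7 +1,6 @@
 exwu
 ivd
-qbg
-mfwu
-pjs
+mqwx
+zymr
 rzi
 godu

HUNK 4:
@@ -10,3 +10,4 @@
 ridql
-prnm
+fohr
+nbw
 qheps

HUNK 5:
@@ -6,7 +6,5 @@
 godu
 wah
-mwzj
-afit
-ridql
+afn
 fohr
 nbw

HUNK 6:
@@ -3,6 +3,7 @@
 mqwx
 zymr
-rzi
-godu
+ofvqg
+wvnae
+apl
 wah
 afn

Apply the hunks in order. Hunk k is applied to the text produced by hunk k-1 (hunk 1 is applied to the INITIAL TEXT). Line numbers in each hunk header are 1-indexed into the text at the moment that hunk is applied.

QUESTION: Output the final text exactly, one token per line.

Hunk 1: at line 7 remove [hlla,ucly,qua] add [wah,wcsho,hhuy] -> 12 lines: exwu ivd qbg mfwu pjs rzi godu wah wcsho hhuy prnm qheps
Hunk 2: at line 8 remove [wcsho,hhuy] add [mwzj,afit,ridql] -> 13 lines: exwu ivd qbg mfwu pjs rzi godu wah mwzj afit ridql prnm qheps
Hunk 3: at line 1 remove [qbg,mfwu,pjs] add [mqwx,zymr] -> 12 lines: exwu ivd mqwx zymr rzi godu wah mwzj afit ridql prnm qheps
Hunk 4: at line 10 remove [prnm] add [fohr,nbw] -> 13 lines: exwu ivd mqwx zymr rzi godu wah mwzj afit ridql fohr nbw qheps
Hunk 5: at line 6 remove [mwzj,afit,ridql] add [afn] -> 11 lines: exwu ivd mqwx zymr rzi godu wah afn fohr nbw qheps
Hunk 6: at line 3 remove [rzi,godu] add [ofvqg,wvnae,apl] -> 12 lines: exwu ivd mqwx zymr ofvqg wvnae apl wah afn fohr nbw qheps

Answer: exwu
ivd
mqwx
zymr
ofvqg
wvnae
apl
wah
afn
fohr
nbw
qheps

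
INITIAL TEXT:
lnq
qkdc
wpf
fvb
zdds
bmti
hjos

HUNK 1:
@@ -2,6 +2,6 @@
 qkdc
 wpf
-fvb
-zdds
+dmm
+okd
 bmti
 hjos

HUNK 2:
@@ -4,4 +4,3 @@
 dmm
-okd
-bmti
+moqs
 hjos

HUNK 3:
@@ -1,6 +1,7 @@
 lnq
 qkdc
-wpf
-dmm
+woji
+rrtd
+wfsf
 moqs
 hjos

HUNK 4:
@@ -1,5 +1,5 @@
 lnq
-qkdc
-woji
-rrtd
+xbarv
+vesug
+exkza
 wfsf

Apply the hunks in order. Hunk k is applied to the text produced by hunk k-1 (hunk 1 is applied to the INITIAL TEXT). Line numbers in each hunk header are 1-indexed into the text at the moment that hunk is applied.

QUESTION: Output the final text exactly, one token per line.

Answer: lnq
xbarv
vesug
exkza
wfsf
moqs
hjos

Derivation:
Hunk 1: at line 2 remove [fvb,zdds] add [dmm,okd] -> 7 lines: lnq qkdc wpf dmm okd bmti hjos
Hunk 2: at line 4 remove [okd,bmti] add [moqs] -> 6 lines: lnq qkdc wpf dmm moqs hjos
Hunk 3: at line 1 remove [wpf,dmm] add [woji,rrtd,wfsf] -> 7 lines: lnq qkdc woji rrtd wfsf moqs hjos
Hunk 4: at line 1 remove [qkdc,woji,rrtd] add [xbarv,vesug,exkza] -> 7 lines: lnq xbarv vesug exkza wfsf moqs hjos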